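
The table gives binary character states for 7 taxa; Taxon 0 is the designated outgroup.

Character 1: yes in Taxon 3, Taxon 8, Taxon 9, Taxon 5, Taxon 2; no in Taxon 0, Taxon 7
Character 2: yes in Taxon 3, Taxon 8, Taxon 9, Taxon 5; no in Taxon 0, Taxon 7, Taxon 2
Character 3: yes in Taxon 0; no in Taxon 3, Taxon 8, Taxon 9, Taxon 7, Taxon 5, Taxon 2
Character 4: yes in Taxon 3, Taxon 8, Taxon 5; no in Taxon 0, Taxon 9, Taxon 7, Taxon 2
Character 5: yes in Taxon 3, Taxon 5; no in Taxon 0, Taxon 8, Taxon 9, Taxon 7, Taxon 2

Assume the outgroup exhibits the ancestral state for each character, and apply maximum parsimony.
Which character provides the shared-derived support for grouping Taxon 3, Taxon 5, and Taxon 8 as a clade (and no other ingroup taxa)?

Character 4

Character polarity is set by the outgroup: the derived state is whichever differs from the outgroup's state, so for Character 3 the derived state is 'no', and for the remaining characters it is 'yes'.
Character 1: derived state 'yes' in Taxon 2, Taxon 3, Taxon 5, Taxon 8, and Taxon 9 only — synapomorphy for {Taxon 2, Taxon 3, Taxon 5, Taxon 8, Taxon 9}.
Character 2 (derived state 'yes') is shared by Taxon 3, Taxon 5, Taxon 8, and Taxon 9 — a synapomorphy uniting that clade.
Character 3 (derived state 'no') is shared by all ingroup taxa — unites the whole ingroup.
Only Taxon 3, Taxon 5, and Taxon 8 show the derived state 'yes' for Character 4, supporting them as a clade.
Character 5 (derived state 'yes') is shared by Taxon 3 and Taxon 5 — a synapomorphy uniting that clade.
Most parsimonious ingroup topology: (((((Taxon 3,Taxon 5),Taxon 8),Taxon 9),Taxon 2),Taxon 7).
The clade {Taxon 3, Taxon 5, Taxon 8} is supported by Character 4: its derived state 'yes' occurs in exactly those taxa and in no other taxon (including the outgroup).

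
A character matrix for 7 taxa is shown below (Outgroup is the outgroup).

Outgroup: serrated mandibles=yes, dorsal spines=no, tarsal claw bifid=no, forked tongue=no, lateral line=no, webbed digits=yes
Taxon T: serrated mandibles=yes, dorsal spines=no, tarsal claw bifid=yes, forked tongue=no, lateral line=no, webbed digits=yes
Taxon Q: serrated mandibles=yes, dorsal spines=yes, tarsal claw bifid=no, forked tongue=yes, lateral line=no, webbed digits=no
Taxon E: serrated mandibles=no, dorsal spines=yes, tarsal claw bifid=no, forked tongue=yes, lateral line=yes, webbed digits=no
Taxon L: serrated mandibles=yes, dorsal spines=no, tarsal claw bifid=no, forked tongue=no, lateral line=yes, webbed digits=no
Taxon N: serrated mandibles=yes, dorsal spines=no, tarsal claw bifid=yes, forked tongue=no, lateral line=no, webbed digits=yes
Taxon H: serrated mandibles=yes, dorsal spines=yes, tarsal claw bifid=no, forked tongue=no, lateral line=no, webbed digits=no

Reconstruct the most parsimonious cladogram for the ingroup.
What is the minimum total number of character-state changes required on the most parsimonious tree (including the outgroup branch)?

Character polarity is set by the outgroup: the derived state is whichever differs from the outgroup's state, so for serrated mandibles, webbed digits the derived state is 'no', and for the remaining characters it is 'yes'.
serrated mandibles: derived state 'no' in Taxon E only — an autapomorphy, so it tells us nothing about relationships among taxa.
dorsal spines (derived state 'yes') is shared by Taxon E, Taxon H, and Taxon Q — a synapomorphy uniting that clade.
tarsal claw bifid (derived state 'yes') is shared by Taxon N and Taxon T — a synapomorphy uniting that clade.
forked tongue (derived state 'yes') is shared by Taxon E and Taxon Q — a synapomorphy uniting that clade.
lateral line groups Taxon E and Taxon L, which is incompatible with the clades supported by the remaining characters; treating it as convergent (homoplasy) costs fewer steps than any alternative tree.
webbed digits (derived state 'no') is shared by Taxon E, Taxon H, Taxon L, and Taxon Q — a synapomorphy uniting that clade.
Most parsimonious ingroup topology: ((Taxon T,Taxon N),(((Taxon Q,Taxon E),Taxon H),Taxon L)).
Changes per character on this tree: serrated mandibles: 1; dorsal spines: 1; tarsal claw bifid: 1; forked tongue: 1; lateral line: 2; webbed digits: 1.
Total = 7.

7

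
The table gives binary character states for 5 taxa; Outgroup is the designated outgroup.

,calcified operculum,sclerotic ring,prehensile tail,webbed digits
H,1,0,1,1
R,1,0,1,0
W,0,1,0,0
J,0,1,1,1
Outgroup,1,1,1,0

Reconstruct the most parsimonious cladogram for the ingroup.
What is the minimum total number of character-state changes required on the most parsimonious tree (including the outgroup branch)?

Character polarity is set by the outgroup: the derived state is whichever differs from the outgroup's state, so for calcified operculum, sclerotic ring, prehensile tail the derived state is '0', and for the remaining characters it is '1'.
Only J and W show the derived state '0' for calcified operculum, supporting them as a clade.
sclerotic ring: derived state '0' in H and R only — synapomorphy for {H, R}.
prehensile tail (derived state '0') is unique to W (autapomorphy; uninformative for grouping).
webbed digits (state '1') occurs in H and J but conflicts with the nesting implied by the other characters — most parsimoniously interpreted as homoplasy.
Most parsimonious ingroup topology: ((R,H),(J,W)).
Changes per character on this tree: calcified operculum: 1; sclerotic ring: 1; prehensile tail: 1; webbed digits: 2.
Total = 5.

5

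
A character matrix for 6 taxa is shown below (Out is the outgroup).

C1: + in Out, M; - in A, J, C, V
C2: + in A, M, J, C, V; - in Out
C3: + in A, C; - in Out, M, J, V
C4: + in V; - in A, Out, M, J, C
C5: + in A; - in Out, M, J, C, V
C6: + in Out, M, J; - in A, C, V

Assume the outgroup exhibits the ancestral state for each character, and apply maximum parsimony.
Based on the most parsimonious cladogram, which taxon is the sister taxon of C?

A

Character polarity is set by the outgroup: the derived state is whichever differs from the outgroup's state, so for C1, C6 the derived state is '-', and for the remaining characters it is '+'.
C1: derived state '-' in A, C, J, and V only — synapomorphy for {A, C, J, V}.
C2 (derived state '+') is shared by all ingroup taxa — unites the whole ingroup.
C3: derived state '+' in A and C only — synapomorphy for {A, C}.
C4 (derived state '+') is unique to V (autapomorphy; uninformative for grouping).
C5 (derived state '+') is unique to A (autapomorphy; uninformative for grouping).
Only A, C, and V show the derived state '-' for C6, supporting them as a clade.
Most parsimonious ingroup topology: ((J,((A,C),V)),M).
C and A form a cherry on this tree, so they are sister taxa.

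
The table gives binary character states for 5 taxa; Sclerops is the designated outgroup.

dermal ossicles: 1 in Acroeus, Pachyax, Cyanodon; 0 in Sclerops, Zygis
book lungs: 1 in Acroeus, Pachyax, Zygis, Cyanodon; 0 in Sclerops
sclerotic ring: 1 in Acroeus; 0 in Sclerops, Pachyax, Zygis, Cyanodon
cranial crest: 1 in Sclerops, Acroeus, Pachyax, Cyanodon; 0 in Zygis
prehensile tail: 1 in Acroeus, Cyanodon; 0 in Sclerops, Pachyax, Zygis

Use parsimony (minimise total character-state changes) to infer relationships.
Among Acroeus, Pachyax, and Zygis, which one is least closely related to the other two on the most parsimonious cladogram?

Zygis

Character polarity is set by the outgroup: the derived state is whichever differs from the outgroup's state, so for cranial crest the derived state is '0', and for the remaining characters it is '1'.
dermal ossicles: derived state '1' in Acroeus, Cyanodon, and Pachyax only — synapomorphy for {Acroeus, Cyanodon, Pachyax}.
All ingroup taxa share the derived state '1' for book lungs; it defines the ingroup but does not resolve relationships within it.
sclerotic ring: derived state '1' in Acroeus only — an autapomorphy, so it tells us nothing about relationships among taxa.
cranial crest (derived state '0') is unique to Zygis (autapomorphy; uninformative for grouping).
Only Acroeus and Cyanodon show the derived state '1' for prehensile tail, supporting them as a clade.
Most parsimonious ingroup topology: (((Acroeus,Cyanodon),Pachyax),Zygis).
Acroeus and Pachyax share a more recent common ancestor with each other than either does with Zygis, so Zygis is the least closely related of the three.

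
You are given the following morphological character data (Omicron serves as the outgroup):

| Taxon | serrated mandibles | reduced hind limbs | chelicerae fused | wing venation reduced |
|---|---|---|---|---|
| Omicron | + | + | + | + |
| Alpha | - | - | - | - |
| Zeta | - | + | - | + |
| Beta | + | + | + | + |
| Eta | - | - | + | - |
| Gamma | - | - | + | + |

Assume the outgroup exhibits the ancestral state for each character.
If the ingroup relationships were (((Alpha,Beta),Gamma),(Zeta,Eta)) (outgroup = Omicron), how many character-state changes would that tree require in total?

9

Map each character onto (((Alpha,Beta),Gamma),(Zeta,Eta)) (rooted by Omicron) and count the minimum state changes it requires (Fitch parsimony):
serrated mandibles: 2; reduced hind limbs: 3; chelicerae fused: 2; wing venation reduced: 2.
Total tree length = 9.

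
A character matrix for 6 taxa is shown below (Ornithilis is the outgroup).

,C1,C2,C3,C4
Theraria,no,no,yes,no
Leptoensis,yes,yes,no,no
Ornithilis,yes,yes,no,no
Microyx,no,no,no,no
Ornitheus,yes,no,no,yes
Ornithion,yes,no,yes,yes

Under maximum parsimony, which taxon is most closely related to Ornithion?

Character polarity is set by the outgroup: the derived state is whichever differs from the outgroup's state, so for C1, C2 the derived state is 'no', and for the remaining characters it is 'yes'.
C1: derived state 'no' in Microyx and Theraria only — synapomorphy for {Microyx, Theraria}.
Only Microyx, Ornitheus, Ornithion, and Theraria show the derived state 'no' for C2, supporting them as a clade.
C3 (state 'yes') occurs in Ornithion and Theraria but conflicts with the nesting implied by the other characters — most parsimoniously interpreted as homoplasy.
Only Ornitheus and Ornithion show the derived state 'yes' for C4, supporting them as a clade.
Most parsimonious ingroup topology: (((Ornitheus,Ornithion),(Microyx,Theraria)),Leptoensis).
Ornithion and Ornitheus form a cherry on this tree, so they are sister taxa.

Ornitheus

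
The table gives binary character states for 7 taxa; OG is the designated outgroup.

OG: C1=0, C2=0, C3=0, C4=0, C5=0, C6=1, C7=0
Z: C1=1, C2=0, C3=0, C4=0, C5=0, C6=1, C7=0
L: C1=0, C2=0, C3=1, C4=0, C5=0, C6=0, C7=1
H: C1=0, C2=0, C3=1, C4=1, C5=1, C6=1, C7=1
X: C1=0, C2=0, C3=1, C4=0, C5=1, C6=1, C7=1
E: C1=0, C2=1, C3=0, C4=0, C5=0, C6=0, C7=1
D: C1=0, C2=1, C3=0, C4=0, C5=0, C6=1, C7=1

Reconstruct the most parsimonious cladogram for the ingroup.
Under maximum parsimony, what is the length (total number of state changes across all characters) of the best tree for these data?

Character polarity is set by the outgroup: the derived state is whichever differs from the outgroup's state, so for C6 the derived state is '0', and for the remaining characters it is '1'.
C1 (derived state '1') is unique to Z (autapomorphy; uninformative for grouping).
C2: derived state '1' in D and E only — synapomorphy for {D, E}.
C3: derived state '1' in H, L, and X only — synapomorphy for {H, L, X}.
C4: derived state '1' in H only — an autapomorphy, so it tells us nothing about relationships among taxa.
C5 (derived state '1') is shared by H and X — a synapomorphy uniting that clade.
C6 (state '0') occurs in E and L but conflicts with the nesting implied by the other characters — most parsimoniously interpreted as homoplasy.
Only D, E, H, L, and X show the derived state '1' for C7, supporting them as a clade.
Most parsimonious ingroup topology: (Z,((L,(H,X)),(E,D))).
Changes per character on this tree: C1: 1; C2: 1; C3: 1; C4: 1; C5: 1; C6: 2; C7: 1.
Total = 8.

8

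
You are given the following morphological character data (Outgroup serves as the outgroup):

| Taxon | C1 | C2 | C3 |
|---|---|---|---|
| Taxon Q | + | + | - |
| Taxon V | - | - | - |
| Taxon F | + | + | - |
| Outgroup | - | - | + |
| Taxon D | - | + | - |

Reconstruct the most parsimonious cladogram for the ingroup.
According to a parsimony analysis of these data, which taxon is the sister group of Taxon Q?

Taxon F

Character polarity is set by the outgroup: the derived state is whichever differs from the outgroup's state, so for C3 the derived state is '-', and for the remaining characters it is '+'.
Only Taxon F and Taxon Q show the derived state '+' for C1, supporting them as a clade.
C2 (derived state '+') is shared by Taxon D, Taxon F, and Taxon Q — a synapomorphy uniting that clade.
C3 (derived state '-') is shared by all ingroup taxa — unites the whole ingroup.
Most parsimonious ingroup topology: (Taxon V,((Taxon F,Taxon Q),Taxon D)).
Taxon Q and Taxon F form a cherry on this tree, so they are sister taxa.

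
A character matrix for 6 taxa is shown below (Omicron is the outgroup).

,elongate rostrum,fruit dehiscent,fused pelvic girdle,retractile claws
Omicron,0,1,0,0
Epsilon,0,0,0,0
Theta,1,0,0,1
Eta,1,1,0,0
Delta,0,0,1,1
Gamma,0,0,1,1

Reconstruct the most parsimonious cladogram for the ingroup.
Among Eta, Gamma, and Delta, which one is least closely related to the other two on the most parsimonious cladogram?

Eta

Character polarity is set by the outgroup: the derived state is whichever differs from the outgroup's state, so for fruit dehiscent the derived state is '0', and for the remaining characters it is '1'.
elongate rostrum (state '1') occurs in Eta and Theta but conflicts with the nesting implied by the other characters — most parsimoniously interpreted as homoplasy.
fruit dehiscent (derived state '0') is shared by Delta, Epsilon, Gamma, and Theta — a synapomorphy uniting that clade.
Only Delta and Gamma show the derived state '1' for fused pelvic girdle, supporting them as a clade.
retractile claws (derived state '1') is shared by Delta, Gamma, and Theta — a synapomorphy uniting that clade.
Most parsimonious ingroup topology: ((Epsilon,(Theta,(Delta,Gamma))),Eta).
Gamma and Delta share a more recent common ancestor with each other than either does with Eta, so Eta is the least closely related of the three.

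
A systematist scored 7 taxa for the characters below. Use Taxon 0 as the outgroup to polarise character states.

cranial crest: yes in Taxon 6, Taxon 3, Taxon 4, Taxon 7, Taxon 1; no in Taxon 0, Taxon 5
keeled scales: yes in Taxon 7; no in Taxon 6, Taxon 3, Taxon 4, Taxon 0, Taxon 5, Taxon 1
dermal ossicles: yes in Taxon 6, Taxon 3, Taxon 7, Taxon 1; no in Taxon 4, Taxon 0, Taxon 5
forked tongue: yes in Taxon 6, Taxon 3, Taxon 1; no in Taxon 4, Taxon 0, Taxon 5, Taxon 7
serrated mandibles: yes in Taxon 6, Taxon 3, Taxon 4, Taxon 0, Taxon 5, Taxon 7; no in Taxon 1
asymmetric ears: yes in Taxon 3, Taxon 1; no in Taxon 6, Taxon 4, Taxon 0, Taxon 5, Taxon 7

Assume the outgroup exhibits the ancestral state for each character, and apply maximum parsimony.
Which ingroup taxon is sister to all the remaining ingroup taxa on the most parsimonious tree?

Taxon 5

Character polarity is set by the outgroup: the derived state is whichever differs from the outgroup's state, so for serrated mandibles the derived state is 'no', and for the remaining characters it is 'yes'.
Only Taxon 1, Taxon 3, Taxon 4, Taxon 6, and Taxon 7 show the derived state 'yes' for cranial crest, supporting them as a clade.
keeled scales: derived state 'yes' in Taxon 7 only — an autapomorphy, so it tells us nothing about relationships among taxa.
Only Taxon 1, Taxon 3, Taxon 6, and Taxon 7 show the derived state 'yes' for dermal ossicles, supporting them as a clade.
Only Taxon 1, Taxon 3, and Taxon 6 show the derived state 'yes' for forked tongue, supporting them as a clade.
serrated mandibles: derived state 'no' in Taxon 1 only — an autapomorphy, so it tells us nothing about relationships among taxa.
asymmetric ears (derived state 'yes') is shared by Taxon 1 and Taxon 3 — a synapomorphy uniting that clade.
Most parsimonious ingroup topology: (((((Taxon 1,Taxon 3),Taxon 6),Taxon 7),Taxon 4),Taxon 5).
Taxon 5 is sister to the clade containing all other ingroup taxa, so it is the earliest-diverging (most basal) ingroup lineage.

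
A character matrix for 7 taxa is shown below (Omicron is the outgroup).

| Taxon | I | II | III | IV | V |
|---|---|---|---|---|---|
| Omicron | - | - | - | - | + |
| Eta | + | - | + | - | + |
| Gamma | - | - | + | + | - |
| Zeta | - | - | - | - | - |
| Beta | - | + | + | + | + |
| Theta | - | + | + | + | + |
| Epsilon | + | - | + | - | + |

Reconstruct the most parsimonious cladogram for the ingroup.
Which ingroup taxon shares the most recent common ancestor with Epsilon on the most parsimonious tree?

Eta

Character polarity is set by the outgroup: the derived state is whichever differs from the outgroup's state, so for V the derived state is '-', and for the remaining characters it is '+'.
Only Epsilon and Eta show the derived state '+' for I, supporting them as a clade.
Only Beta and Theta show the derived state '+' for II, supporting them as a clade.
III: derived state '+' in Beta, Epsilon, Eta, Gamma, and Theta only — synapomorphy for {Beta, Epsilon, Eta, Gamma, Theta}.
IV: derived state '+' in Beta, Gamma, and Theta only — synapomorphy for {Beta, Gamma, Theta}.
V (state '-') occurs in Gamma and Zeta but conflicts with the nesting implied by the other characters — most parsimoniously interpreted as homoplasy.
Most parsimonious ingroup topology: (((Eta,Epsilon),(Gamma,(Beta,Theta))),Zeta).
Epsilon and Eta form a cherry on this tree, so they are sister taxa.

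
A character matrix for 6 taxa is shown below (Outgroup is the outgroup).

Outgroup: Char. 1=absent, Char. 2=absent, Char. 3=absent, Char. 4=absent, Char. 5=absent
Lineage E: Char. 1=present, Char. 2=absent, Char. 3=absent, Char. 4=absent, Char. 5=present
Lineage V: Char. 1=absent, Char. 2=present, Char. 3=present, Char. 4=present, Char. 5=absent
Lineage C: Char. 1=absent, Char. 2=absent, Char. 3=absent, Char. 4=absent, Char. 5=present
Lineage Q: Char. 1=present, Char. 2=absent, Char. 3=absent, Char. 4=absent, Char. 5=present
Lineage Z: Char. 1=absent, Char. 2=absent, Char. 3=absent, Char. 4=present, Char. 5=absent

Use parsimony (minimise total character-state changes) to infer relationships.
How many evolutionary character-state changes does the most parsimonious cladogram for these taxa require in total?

The outgroup has state 'absent' for every character, so 'present' is the derived state throughout.
Char. 1: derived state 'present' in Lineage E and Lineage Q only — synapomorphy for {Lineage E, Lineage Q}.
Char. 2: derived state 'present' in Lineage V only — an autapomorphy, so it tells us nothing about relationships among taxa.
Char. 3: derived state 'present' in Lineage V only — an autapomorphy, so it tells us nothing about relationships among taxa.
Only Lineage V and Lineage Z show the derived state 'present' for Char. 4, supporting them as a clade.
Char. 5 (derived state 'present') is shared by Lineage C, Lineage E, and Lineage Q — a synapomorphy uniting that clade.
Most parsimonious ingroup topology: ((Lineage C,(Lineage Q,Lineage E)),(Lineage Z,Lineage V)).
Changes per character on this tree: Char. 1: 1; Char. 2: 1; Char. 3: 1; Char. 4: 1; Char. 5: 1.
Total = 5.

5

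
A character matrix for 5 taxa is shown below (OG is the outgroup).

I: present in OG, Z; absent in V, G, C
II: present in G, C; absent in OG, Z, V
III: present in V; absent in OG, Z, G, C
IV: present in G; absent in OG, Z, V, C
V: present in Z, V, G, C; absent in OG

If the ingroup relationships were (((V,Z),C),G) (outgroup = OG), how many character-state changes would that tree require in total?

7

Map each character onto (((V,Z),C),G) (rooted by OG) and count the minimum state changes it requires (Fitch parsimony):
I: 2; II: 2; III: 1; IV: 1; V: 1.
Total tree length = 7.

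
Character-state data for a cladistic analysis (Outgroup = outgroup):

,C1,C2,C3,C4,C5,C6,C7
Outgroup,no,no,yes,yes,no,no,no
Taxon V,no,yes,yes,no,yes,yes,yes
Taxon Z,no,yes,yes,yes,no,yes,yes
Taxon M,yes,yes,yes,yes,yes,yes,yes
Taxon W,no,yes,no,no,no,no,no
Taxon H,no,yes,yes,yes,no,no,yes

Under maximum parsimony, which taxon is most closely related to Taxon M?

Taxon V

Character polarity is set by the outgroup: the derived state is whichever differs from the outgroup's state, so for C3, C4 the derived state is 'no', and for the remaining characters it is 'yes'.
C1: derived state 'yes' in Taxon M only — an autapomorphy, so it tells us nothing about relationships among taxa.
All ingroup taxa share the derived state 'yes' for C2; it defines the ingroup but does not resolve relationships within it.
C3: derived state 'no' in Taxon W only — an autapomorphy, so it tells us nothing about relationships among taxa.
C4 groups Taxon V and Taxon W, which is incompatible with the clades supported by the remaining characters; treating it as convergent (homoplasy) costs fewer steps than any alternative tree.
C5: derived state 'yes' in Taxon M and Taxon V only — synapomorphy for {Taxon M, Taxon V}.
C6: derived state 'yes' in Taxon M, Taxon V, and Taxon Z only — synapomorphy for {Taxon M, Taxon V, Taxon Z}.
C7: derived state 'yes' in Taxon H, Taxon M, Taxon V, and Taxon Z only — synapomorphy for {Taxon H, Taxon M, Taxon V, Taxon Z}.
Most parsimonious ingroup topology: ((((Taxon V,Taxon M),Taxon Z),Taxon H),Taxon W).
Taxon M and Taxon V form a cherry on this tree, so they are sister taxa.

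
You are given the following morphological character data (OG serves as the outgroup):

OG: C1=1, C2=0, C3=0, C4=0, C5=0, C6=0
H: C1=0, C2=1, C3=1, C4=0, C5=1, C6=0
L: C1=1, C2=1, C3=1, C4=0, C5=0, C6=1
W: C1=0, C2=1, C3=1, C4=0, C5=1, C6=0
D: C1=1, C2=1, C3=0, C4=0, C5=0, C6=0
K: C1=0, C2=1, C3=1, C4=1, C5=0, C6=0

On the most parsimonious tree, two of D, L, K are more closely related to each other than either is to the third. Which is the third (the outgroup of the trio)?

Character polarity is set by the outgroup: the derived state is whichever differs from the outgroup's state, so for C1 the derived state is '0', and for the remaining characters it is '1'.
Only H, K, and W show the derived state '0' for C1, supporting them as a clade.
All ingroup taxa share the derived state '1' for C2; it defines the ingroup but does not resolve relationships within it.
C3 (derived state '1') is shared by H, K, L, and W — a synapomorphy uniting that clade.
C4: derived state '1' in K only — an autapomorphy, so it tells us nothing about relationships among taxa.
C5 (derived state '1') is shared by H and W — a synapomorphy uniting that clade.
C6: derived state '1' in L only — an autapomorphy, so it tells us nothing about relationships among taxa.
Most parsimonious ingroup topology: ((((H,W),K),L),D).
K and L share a more recent common ancestor with each other than either does with D, so D is the least closely related of the three.

D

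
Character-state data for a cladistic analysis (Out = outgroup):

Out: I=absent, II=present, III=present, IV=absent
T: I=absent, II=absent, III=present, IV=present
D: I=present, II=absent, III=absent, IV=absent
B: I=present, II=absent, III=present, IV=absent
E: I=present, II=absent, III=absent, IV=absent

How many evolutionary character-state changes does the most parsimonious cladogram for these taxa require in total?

Character polarity is set by the outgroup: the derived state is whichever differs from the outgroup's state, so for II, III the derived state is 'absent', and for the remaining characters it is 'present'.
I: derived state 'present' in B, D, and E only — synapomorphy for {B, D, E}.
All ingroup taxa share the derived state 'absent' for II; it defines the ingroup but does not resolve relationships within it.
Only D and E show the derived state 'absent' for III, supporting them as a clade.
IV: derived state 'present' in T only — an autapomorphy, so it tells us nothing about relationships among taxa.
Most parsimonious ingroup topology: (T,((D,E),B)).
Changes per character on this tree: I: 1; II: 1; III: 1; IV: 1.
Total = 4.

4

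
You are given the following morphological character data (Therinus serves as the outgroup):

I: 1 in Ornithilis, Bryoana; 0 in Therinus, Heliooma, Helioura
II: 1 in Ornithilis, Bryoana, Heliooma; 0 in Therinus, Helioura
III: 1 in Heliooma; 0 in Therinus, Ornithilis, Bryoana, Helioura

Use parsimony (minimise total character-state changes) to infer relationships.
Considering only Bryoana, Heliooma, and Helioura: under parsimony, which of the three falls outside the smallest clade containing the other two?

The outgroup has state '0' for every character, so '1' is the derived state throughout.
Only Bryoana and Ornithilis show the derived state '1' for I, supporting them as a clade.
II (derived state '1') is shared by Bryoana, Heliooma, and Ornithilis — a synapomorphy uniting that clade.
III: derived state '1' in Heliooma only — an autapomorphy, so it tells us nothing about relationships among taxa.
Most parsimonious ingroup topology: (((Ornithilis,Bryoana),Heliooma),Helioura).
Bryoana and Heliooma share a more recent common ancestor with each other than either does with Helioura, so Helioura is the least closely related of the three.

Helioura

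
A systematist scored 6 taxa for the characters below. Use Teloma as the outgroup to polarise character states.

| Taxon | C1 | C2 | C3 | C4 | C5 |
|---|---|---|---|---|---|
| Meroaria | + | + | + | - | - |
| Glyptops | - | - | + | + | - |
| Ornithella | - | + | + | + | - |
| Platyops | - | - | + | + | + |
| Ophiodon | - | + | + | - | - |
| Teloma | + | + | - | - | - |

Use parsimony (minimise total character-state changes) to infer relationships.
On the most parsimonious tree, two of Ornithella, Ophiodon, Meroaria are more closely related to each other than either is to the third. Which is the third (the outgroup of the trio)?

Character polarity is set by the outgroup: the derived state is whichever differs from the outgroup's state, so for C1, C2 the derived state is '-', and for the remaining characters it is '+'.
C1: derived state '-' in Glyptops, Ophiodon, Ornithella, and Platyops only — synapomorphy for {Glyptops, Ophiodon, Ornithella, Platyops}.
Only Glyptops and Platyops show the derived state '-' for C2, supporting them as a clade.
All ingroup taxa share the derived state '+' for C3; it defines the ingroup but does not resolve relationships within it.
C4: derived state '+' in Glyptops, Ornithella, and Platyops only — synapomorphy for {Glyptops, Ornithella, Platyops}.
C5 (derived state '+') is unique to Platyops (autapomorphy; uninformative for grouping).
Most parsimonious ingroup topology: ((((Glyptops,Platyops),Ornithella),Ophiodon),Meroaria).
Ornithella and Ophiodon share a more recent common ancestor with each other than either does with Meroaria, so Meroaria is the least closely related of the three.

Meroaria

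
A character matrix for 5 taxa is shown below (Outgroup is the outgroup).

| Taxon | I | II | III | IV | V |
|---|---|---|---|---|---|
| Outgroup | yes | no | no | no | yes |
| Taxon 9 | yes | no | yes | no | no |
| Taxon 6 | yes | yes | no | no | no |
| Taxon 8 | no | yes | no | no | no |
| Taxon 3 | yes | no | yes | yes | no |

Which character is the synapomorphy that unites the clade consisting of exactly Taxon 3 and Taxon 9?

III

Character polarity is set by the outgroup: the derived state is whichever differs from the outgroup's state, so for I, V the derived state is 'no', and for the remaining characters it is 'yes'.
I: derived state 'no' in Taxon 8 only — an autapomorphy, so it tells us nothing about relationships among taxa.
Only Taxon 6 and Taxon 8 show the derived state 'yes' for II, supporting them as a clade.
Only Taxon 3 and Taxon 9 show the derived state 'yes' for III, supporting them as a clade.
IV: derived state 'yes' in Taxon 3 only — an autapomorphy, so it tells us nothing about relationships among taxa.
All ingroup taxa share the derived state 'no' for V; it defines the ingroup but does not resolve relationships within it.
Most parsimonious ingroup topology: ((Taxon 9,Taxon 3),(Taxon 6,Taxon 8)).
The clade {Taxon 3, Taxon 9} is supported by III: its derived state 'yes' occurs in exactly those taxa and in no other taxon (including the outgroup).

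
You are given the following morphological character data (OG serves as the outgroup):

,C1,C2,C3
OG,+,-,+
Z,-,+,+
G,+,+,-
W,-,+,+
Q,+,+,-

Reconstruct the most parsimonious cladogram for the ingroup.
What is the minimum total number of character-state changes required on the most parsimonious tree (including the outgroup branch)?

3

Character polarity is set by the outgroup: the derived state is whichever differs from the outgroup's state, so for C1, C3 the derived state is '-', and for the remaining characters it is '+'.
C1 (derived state '-') is shared by W and Z — a synapomorphy uniting that clade.
C2 (derived state '+') is shared by all ingroup taxa — unites the whole ingroup.
C3: derived state '-' in G and Q only — synapomorphy for {G, Q}.
Most parsimonious ingroup topology: ((Z,W),(G,Q)).
Changes per character on this tree: C1: 1; C2: 1; C3: 1.
Total = 3.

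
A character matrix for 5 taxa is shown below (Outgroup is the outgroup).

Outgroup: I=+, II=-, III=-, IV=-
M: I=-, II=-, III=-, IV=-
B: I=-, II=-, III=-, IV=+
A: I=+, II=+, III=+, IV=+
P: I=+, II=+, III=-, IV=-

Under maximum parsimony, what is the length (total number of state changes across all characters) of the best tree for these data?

5

Character polarity is set by the outgroup: the derived state is whichever differs from the outgroup's state, so for I the derived state is '-', and for the remaining characters it is '+'.
I: derived state '-' in B and M only — synapomorphy for {B, M}.
Only A and P show the derived state '+' for II, supporting them as a clade.
III: derived state '+' in A only — an autapomorphy, so it tells us nothing about relationships among taxa.
IV groups A and B, which is incompatible with the clades supported by the remaining characters; treating it as convergent (homoplasy) costs fewer steps than any alternative tree.
Most parsimonious ingroup topology: ((M,B),(A,P)).
Changes per character on this tree: I: 1; II: 1; III: 1; IV: 2.
Total = 5.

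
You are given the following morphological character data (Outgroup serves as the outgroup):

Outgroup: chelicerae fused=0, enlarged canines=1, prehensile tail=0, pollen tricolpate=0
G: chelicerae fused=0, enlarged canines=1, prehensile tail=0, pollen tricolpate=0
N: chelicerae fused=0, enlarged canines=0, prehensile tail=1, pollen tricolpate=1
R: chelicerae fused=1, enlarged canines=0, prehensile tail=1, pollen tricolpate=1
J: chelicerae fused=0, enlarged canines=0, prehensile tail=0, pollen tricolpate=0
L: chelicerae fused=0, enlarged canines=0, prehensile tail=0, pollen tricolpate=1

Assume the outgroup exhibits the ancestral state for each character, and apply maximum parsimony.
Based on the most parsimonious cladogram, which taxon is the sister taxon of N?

R

Character polarity is set by the outgroup: the derived state is whichever differs from the outgroup's state, so for enlarged canines the derived state is '0', and for the remaining characters it is '1'.
chelicerae fused: derived state '1' in R only — an autapomorphy, so it tells us nothing about relationships among taxa.
enlarged canines: derived state '0' in J, L, N, and R only — synapomorphy for {J, L, N, R}.
prehensile tail (derived state '1') is shared by N and R — a synapomorphy uniting that clade.
Only L, N, and R show the derived state '1' for pollen tricolpate, supporting them as a clade.
Most parsimonious ingroup topology: (G,(((N,R),L),J)).
N and R form a cherry on this tree, so they are sister taxa.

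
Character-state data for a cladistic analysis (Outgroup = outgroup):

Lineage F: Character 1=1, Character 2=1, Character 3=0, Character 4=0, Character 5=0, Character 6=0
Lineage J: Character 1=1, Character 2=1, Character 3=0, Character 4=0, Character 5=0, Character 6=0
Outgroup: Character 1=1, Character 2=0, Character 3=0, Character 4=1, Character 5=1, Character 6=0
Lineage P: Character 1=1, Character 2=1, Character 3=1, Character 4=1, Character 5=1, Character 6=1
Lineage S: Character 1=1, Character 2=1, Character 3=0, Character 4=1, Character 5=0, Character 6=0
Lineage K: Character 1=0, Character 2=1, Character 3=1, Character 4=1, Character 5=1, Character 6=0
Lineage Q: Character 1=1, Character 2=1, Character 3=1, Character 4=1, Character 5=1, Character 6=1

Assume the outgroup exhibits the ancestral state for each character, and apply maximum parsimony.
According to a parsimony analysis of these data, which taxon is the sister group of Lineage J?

Lineage F

Character polarity is set by the outgroup: the derived state is whichever differs from the outgroup's state, so for Character 1, Character 4, Character 5 the derived state is '0', and for the remaining characters it is '1'.
Character 1 (derived state '0') is unique to Lineage K (autapomorphy; uninformative for grouping).
All ingroup taxa share the derived state '1' for Character 2; it defines the ingroup but does not resolve relationships within it.
Character 3: derived state '1' in Lineage K, Lineage P, and Lineage Q only — synapomorphy for {Lineage K, Lineage P, Lineage Q}.
Character 4 (derived state '0') is shared by Lineage F and Lineage J — a synapomorphy uniting that clade.
Only Lineage F, Lineage J, and Lineage S show the derived state '0' for Character 5, supporting them as a clade.
Character 6 (derived state '1') is shared by Lineage P and Lineage Q — a synapomorphy uniting that clade.
Most parsimonious ingroup topology: ((Lineage S,(Lineage F,Lineage J)),((Lineage Q,Lineage P),Lineage K)).
Lineage J and Lineage F form a cherry on this tree, so they are sister taxa.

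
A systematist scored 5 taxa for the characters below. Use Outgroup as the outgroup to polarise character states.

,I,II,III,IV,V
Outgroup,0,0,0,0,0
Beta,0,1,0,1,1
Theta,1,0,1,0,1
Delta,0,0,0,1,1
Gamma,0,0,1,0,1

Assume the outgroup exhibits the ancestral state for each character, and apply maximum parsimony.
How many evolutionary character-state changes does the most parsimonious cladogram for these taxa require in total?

The outgroup has state '0' for every character, so '1' is the derived state throughout.
I (derived state '1') is unique to Theta (autapomorphy; uninformative for grouping).
II (derived state '1') is unique to Beta (autapomorphy; uninformative for grouping).
Only Gamma and Theta show the derived state '1' for III, supporting them as a clade.
Only Beta and Delta show the derived state '1' for IV, supporting them as a clade.
All ingroup taxa share the derived state '1' for V; it defines the ingroup but does not resolve relationships within it.
Most parsimonious ingroup topology: ((Beta,Delta),(Theta,Gamma)).
Changes per character on this tree: I: 1; II: 1; III: 1; IV: 1; V: 1.
Total = 5.

5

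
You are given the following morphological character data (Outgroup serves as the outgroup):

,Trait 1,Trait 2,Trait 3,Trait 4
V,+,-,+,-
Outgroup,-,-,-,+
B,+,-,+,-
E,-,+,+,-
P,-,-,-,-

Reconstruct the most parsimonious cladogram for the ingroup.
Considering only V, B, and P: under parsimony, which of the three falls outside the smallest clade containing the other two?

P

Character polarity is set by the outgroup: the derived state is whichever differs from the outgroup's state, so for Trait 4 the derived state is '-', and for the remaining characters it is '+'.
Trait 1: derived state '+' in B and V only — synapomorphy for {B, V}.
Trait 2 (derived state '+') is unique to E (autapomorphy; uninformative for grouping).
Trait 3 (derived state '+') is shared by B, E, and V — a synapomorphy uniting that clade.
All ingroup taxa share the derived state '-' for Trait 4; it defines the ingroup but does not resolve relationships within it.
Most parsimonious ingroup topology: (P,((V,B),E)).
B and V share a more recent common ancestor with each other than either does with P, so P is the least closely related of the three.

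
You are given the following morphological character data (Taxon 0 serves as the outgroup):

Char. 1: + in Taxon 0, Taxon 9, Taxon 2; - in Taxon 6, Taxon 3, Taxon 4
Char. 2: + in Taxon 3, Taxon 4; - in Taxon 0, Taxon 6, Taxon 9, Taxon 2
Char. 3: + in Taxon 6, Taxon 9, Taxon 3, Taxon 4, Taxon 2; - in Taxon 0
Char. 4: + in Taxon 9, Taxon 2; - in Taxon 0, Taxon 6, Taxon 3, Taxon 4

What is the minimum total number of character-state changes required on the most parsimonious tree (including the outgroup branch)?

4

Character polarity is set by the outgroup: the derived state is whichever differs from the outgroup's state, so for Char. 1 the derived state is '-', and for the remaining characters it is '+'.
Only Taxon 3, Taxon 4, and Taxon 6 show the derived state '-' for Char. 1, supporting them as a clade.
Only Taxon 3 and Taxon 4 show the derived state '+' for Char. 2, supporting them as a clade.
All ingroup taxa share the derived state '+' for Char. 3; it defines the ingroup but does not resolve relationships within it.
Char. 4: derived state '+' in Taxon 2 and Taxon 9 only — synapomorphy for {Taxon 2, Taxon 9}.
Most parsimonious ingroup topology: ((Taxon 6,(Taxon 3,Taxon 4)),(Taxon 9,Taxon 2)).
Changes per character on this tree: Char. 1: 1; Char. 2: 1; Char. 3: 1; Char. 4: 1.
Total = 4.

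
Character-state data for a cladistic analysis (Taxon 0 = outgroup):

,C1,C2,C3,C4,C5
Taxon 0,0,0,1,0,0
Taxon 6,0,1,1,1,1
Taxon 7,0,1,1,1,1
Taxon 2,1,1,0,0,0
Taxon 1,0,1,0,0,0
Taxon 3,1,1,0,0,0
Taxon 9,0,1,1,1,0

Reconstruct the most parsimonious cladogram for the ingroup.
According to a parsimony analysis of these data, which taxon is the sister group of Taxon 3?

Taxon 2

Character polarity is set by the outgroup: the derived state is whichever differs from the outgroup's state, so for C3 the derived state is '0', and for the remaining characters it is '1'.
Only Taxon 2 and Taxon 3 show the derived state '1' for C1, supporting them as a clade.
C2 (derived state '1') is shared by all ingroup taxa — unites the whole ingroup.
C3 (derived state '0') is shared by Taxon 1, Taxon 2, and Taxon 3 — a synapomorphy uniting that clade.
C4 (derived state '1') is shared by Taxon 6, Taxon 7, and Taxon 9 — a synapomorphy uniting that clade.
C5 (derived state '1') is shared by Taxon 6 and Taxon 7 — a synapomorphy uniting that clade.
Most parsimonious ingroup topology: (((Taxon 6,Taxon 7),Taxon 9),((Taxon 2,Taxon 3),Taxon 1)).
Taxon 3 and Taxon 2 form a cherry on this tree, so they are sister taxa.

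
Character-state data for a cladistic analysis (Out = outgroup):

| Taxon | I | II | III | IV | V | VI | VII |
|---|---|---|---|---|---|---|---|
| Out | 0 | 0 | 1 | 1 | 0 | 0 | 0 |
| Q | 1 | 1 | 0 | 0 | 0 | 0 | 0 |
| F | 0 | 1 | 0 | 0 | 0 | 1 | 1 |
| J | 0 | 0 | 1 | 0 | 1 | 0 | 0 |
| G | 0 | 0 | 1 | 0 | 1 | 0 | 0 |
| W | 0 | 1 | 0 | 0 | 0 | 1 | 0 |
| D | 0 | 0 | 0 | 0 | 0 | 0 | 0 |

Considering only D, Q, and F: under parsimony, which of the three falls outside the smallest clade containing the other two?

Character polarity is set by the outgroup: the derived state is whichever differs from the outgroup's state, so for III, IV the derived state is '0', and for the remaining characters it is '1'.
I (derived state '1') is unique to Q (autapomorphy; uninformative for grouping).
II (derived state '1') is shared by F, Q, and W — a synapomorphy uniting that clade.
III (derived state '0') is shared by D, F, Q, and W — a synapomorphy uniting that clade.
All ingroup taxa share the derived state '0' for IV; it defines the ingroup but does not resolve relationships within it.
V: derived state '1' in G and J only — synapomorphy for {G, J}.
Only F and W show the derived state '1' for VI, supporting them as a clade.
VII (derived state '1') is unique to F (autapomorphy; uninformative for grouping).
Most parsimonious ingroup topology: (((Q,(F,W)),D),(J,G)).
F and Q share a more recent common ancestor with each other than either does with D, so D is the least closely related of the three.

D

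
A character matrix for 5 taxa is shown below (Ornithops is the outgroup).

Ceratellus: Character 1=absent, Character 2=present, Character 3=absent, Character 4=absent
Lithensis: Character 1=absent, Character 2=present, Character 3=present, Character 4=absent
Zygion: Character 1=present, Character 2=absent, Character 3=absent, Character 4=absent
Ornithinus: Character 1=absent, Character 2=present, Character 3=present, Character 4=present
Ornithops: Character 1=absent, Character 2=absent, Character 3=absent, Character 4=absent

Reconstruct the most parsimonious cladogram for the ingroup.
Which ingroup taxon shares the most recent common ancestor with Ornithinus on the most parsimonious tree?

The outgroup has state 'absent' for every character, so 'present' is the derived state throughout.
Character 1: derived state 'present' in Zygion only — an autapomorphy, so it tells us nothing about relationships among taxa.
Character 2: derived state 'present' in Ceratellus, Lithensis, and Ornithinus only — synapomorphy for {Ceratellus, Lithensis, Ornithinus}.
Only Lithensis and Ornithinus show the derived state 'present' for Character 3, supporting them as a clade.
Character 4: derived state 'present' in Ornithinus only — an autapomorphy, so it tells us nothing about relationships among taxa.
Most parsimonious ingroup topology: ((Ceratellus,(Ornithinus,Lithensis)),Zygion).
Ornithinus and Lithensis form a cherry on this tree, so they are sister taxa.

Lithensis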